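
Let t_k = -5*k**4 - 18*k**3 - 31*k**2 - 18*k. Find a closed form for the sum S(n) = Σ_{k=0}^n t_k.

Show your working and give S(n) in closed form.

t_(k+1)/t_k = (5*k**3 + 33*k**2 + 82*k + 72)/(k*(5*k**2 + 13*k + 18)).
Gosper form: A/B · C(k+1)/C(k) with A=1, B=1, C=k**4 + 18*k**3/5 + 31*k**2/5 + 18*k/5.
f must satisfy (1)·f(k+1) − (1)·f(k) = k**4 + 18*k**3/5 + 31*k**2/5 + 18*k/5.
From deg A=0, deg B=0, deg C=4: d=5.
Match coefficients ⇒ f(k) = k*(k - 1)*(k + 1)*(k**2 + 2*k + 4)/5.
R(k) = B(k−1)·f(k)/C(k) = (k - 1)*(k**2 + 2*k + 4)/(5*k**2 + 13*k + 18); s_k = R·t_k = k*(-k**4 - 2*k**3 - 3*k**2 + 2*k + 4).
s_(k+1) − s_k = k*(-5*k**3 - 18*k**2 - 31*k - 18) = t_k.
s_(n+1) = n*(-n**4 - 7*n**3 - 21*n**2 - 29*n - 14) and s_(0) = 0, so S(n) = n*(-n**4 - 7*n**3 - 21*n**2 - 29*n - 14).

S(n) = n*(-n**4 - 7*n**3 - 21*n**2 - 29*n - 14)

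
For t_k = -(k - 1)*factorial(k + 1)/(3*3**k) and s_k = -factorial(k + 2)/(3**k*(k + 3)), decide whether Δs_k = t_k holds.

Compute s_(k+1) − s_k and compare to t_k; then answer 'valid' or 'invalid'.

Invalid: residual (k**2 + 2*k - 6)*factorial(k + 1)/(3*3**k*(k + 3)*(k + 4)) ≠ 0.

s_(k+1) = -factorial(k + 3)/(3*3**k*(k + 4))
s_(k+1) − s_k = -(k**2 + 3*k - 3)*factorial(k + 2)/(3*3**k*(k + 3)*(k + 4))
(s_(k+1) − s_k) − t_k = (k**2 + 2*k - 6)*factorial(k + 1)/(3*3**k*(k + 3)*(k + 4))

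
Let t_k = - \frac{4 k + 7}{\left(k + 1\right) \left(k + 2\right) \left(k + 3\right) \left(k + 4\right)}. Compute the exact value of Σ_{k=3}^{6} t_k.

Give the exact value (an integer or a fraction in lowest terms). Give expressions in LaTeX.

Σ = -37/720

t_(k+1)/t_k = (k + 1)*(4*k + 11)/((k + 5)*(4*k + 7)).
Factor: A=k + 1; B=k + 5; C=k + 7/4.
Solve (k + 1)·f(k+1) − (k + 4)·f(k) = k + 7/4.
d = 3 from the (1,1,1) case.
Solve for f: f(k) = k*(k**2 + 6*k + 7)/8 (degree 3 ≤ 3).
Then R = B(k−1)f/C = k*(k + 4)*(k**2 + 6*k + 7)/(2*(4*k + 7)), so s_k = R(k)·t_k = k*(-k**2 - 6*k - 7)/(2*(k + 1)*(k + 2)*(k + 3)).
s_(k+1) − s_k = (-4*k - 7)/(k**4 + 10*k**3 + 35*k**2 + 50*k + 24) = t_k.
Telescoping: Σ = s_(7) − s_(3) = -343/720 − (-17/40) = -37/720.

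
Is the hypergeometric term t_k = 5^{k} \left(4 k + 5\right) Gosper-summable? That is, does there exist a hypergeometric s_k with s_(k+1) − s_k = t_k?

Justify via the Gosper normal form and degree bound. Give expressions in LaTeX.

t_(k+1)/t_k = 5*(4*k + 9)/(4*k + 5).
A = 5, B = 1, C = k + 5/4.
Need (5)·f(k+1) − (1)·f(k) = k + 5/4.
Bound: deg f ≤ 1.
Solve for f: f(k) = k/4 (degree 1 ≤ 1).
R(k) = B(k−1)·f(k)/C(k) = k/(4*k + 5); s_k = R·t_k = 5**k*k.
Verify: 5**k*(4*k + 5) matches t_k.

Yes. s_k = 5^{k} k.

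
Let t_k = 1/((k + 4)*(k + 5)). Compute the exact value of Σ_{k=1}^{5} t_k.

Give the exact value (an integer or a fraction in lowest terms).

Σ = 1/10

r(k) = (k + 4)/(k + 6) after simplifying.
Gosper form: A/B · C(k+1)/C(k) with A=k + 4, B=k + 6, C=1.
f must satisfy (k + 4)·f(k+1) − (k + 5)·f(k) = 1.
deg f ≤ 1 (via 1,1,0).
Coefficient equations give f(k) = k/4.
R(k) = B(k−1)·f(k)/C(k) = k*(k + 5)/4; s_k = R·t_k = k/(4*(k + 4)).
Δs = 1/(k**2 + 9*k + 20), as required.
Evaluate s at k=6 and k=1: 3/20 and 1/20; difference 1/10.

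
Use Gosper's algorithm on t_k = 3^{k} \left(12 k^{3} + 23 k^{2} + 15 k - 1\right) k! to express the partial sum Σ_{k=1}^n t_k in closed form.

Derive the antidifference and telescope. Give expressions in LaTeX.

S(n) = 12 \cdot 3^{n} n^{3} n! + 27 \cdot 3^{n} n^{2} n! + 12 \cdot 3^{n} n n! - 3 \cdot 3^{n} n! + 3

Compute t_(k+1)/t_k: get 3*(12*k**4 + 71*k**3 + 156*k**2 + 146*k + 49)/(12*k**3 + 23*k**2 + 15*k - 1).
A = 3*k + 3, B = 1, C = k**3 + 23*k**2/12 + 5*k/4 - 1/12.
Set up (3*k + 3)·f(k+1) − (1)·f(k) − (k**3 + 23*k**2/12 + 5*k/4 - 1/12) = 0.
Bound: deg f ≤ 2.
Solve for f: f(k) = (4*k**2 - 3*k - 2)/12 (degree 2 ≤ 2).
R(k) = B(k−1)·f(k)/C(k) = (4*k**2 - 3*k - 2)/(12*k**3 + 23*k**2 + 15*k - 1); s_k = R·t_k = 3**k*(4*k**2 - 3*k - 2)*factorial(k).
Verify: 3**k*(12*k**3 + 23*k**2 + 15*k - 1)*factorial(k) matches t_k.
Telescope: S(n) = s_(n+1) − s_(1) = 3**(n + 1)*(4*n**2 + 5*n - 1)*factorial(n + 1) − (-3) = 12*3**n*n**3*factorial(n) + 27*3**n*n**2*factorial(n) + 12*3**n*n*factorial(n) - 3*3**n*factorial(n) + 3.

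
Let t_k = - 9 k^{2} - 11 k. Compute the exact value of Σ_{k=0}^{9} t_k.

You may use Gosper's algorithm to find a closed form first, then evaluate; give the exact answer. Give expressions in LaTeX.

Σ = -3060

t_(k+1)/t_k = (9*k**2 + 29*k + 20)/(k*(9*k + 11)).
Normal form (A,B,C) = (1, 1, k**2 + 11*k/9).
Key eq: (1)·f(k+1) = (1)·f(k) + (k**2 + 11*k/9).
From deg A=0, deg B=0, deg C=2: d=3.
Solve for f: f(k) = k*(k - 1)*(3*k + 4)/9 (degree 3 ≤ 3).
Get s_k = R·t_k = k*(-3*k**2 - k + 4) with R(k) = B(k−1)f(k)/C(k) = (k - 1)*(3*k + 4)/(9*k + 11).
Check: Δs_k = k*(-9*k - 11). ✓
Σ_(k=0)^(9) t_k = s_(10) − s_(0) = -3060 − (0) = -3060.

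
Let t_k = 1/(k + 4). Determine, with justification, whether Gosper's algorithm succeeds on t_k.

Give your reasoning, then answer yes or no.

No — t_k has no hypergeometric antidifference.

r(k) = (k + 4)/(k + 5) after simplifying.
Normal form (A,B,C) = (k + 4, k + 5, 1).
Set up (k + 4)·f(k+1) − (k + 4)·f(k) − (1) = 0.
From deg A=1, deg B=1, deg C=0: d=0.
Generic f = c0 gives residual -1; -1 = 0 cannot hold, so t_k is not Gosper-summable.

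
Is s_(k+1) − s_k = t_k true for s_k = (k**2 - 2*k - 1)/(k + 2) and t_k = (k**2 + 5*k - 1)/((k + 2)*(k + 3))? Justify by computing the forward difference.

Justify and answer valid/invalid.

Valid — Δs_k = t_k.

s_(k+1) = (k**2 - 2)/(k + 3)
s_(k+1) − s_k = (k**2 + 5*k - 1)/(k**2 + 5*k + 6)
(s_(k+1) − s_k) − t_k = 0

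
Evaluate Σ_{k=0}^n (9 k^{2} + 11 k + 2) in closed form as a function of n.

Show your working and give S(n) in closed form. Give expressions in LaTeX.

The ratio is (9*k**2 + 29*k + 22)/(9*k**2 + 11*k + 2).
A = 1, B = 1, C = k**2 + 11*k/9 + 2/9.
Need (1)·f(k+1) − (1)·f(k) = k**2 + 11*k/9 + 2/9.
From deg A=0, deg B=0, deg C=2: d=3.
Solving with deg f ≤ 3: f(k) = k*(k + 1)*(3*k - 2)/9.
Then R = B(k−1)f/C = k*(3*k - 2)/(9*k + 2), so s_k = R(k)·t_k = k*(3*k**2 + k - 2).
Verify: 9*k**2 + 11*k + 2 matches t_k.
Σ_(k=0)^n t_k = s_(n+1) − s_(0) = (3*n**3 + 10*n**2 + 9*n + 2) − (0), i.e. 3*n**3 + 10*n**2 + 9*n + 2.

S(n) = 3 n^{3} + 10 n^{2} + 9 n + 2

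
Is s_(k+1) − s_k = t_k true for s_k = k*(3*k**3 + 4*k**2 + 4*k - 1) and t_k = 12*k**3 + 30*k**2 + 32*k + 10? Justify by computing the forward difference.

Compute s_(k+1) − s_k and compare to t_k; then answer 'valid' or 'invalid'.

valid (s_(k+1) − s_k reduces to t_k)

s_(k+1) = 3*k**4 + 16*k**3 + 34*k**2 + 31*k + 10
s_(k+1) − s_k = 12*k**3 + 30*k**2 + 32*k + 10
(s_(k+1) − s_k) − t_k = 0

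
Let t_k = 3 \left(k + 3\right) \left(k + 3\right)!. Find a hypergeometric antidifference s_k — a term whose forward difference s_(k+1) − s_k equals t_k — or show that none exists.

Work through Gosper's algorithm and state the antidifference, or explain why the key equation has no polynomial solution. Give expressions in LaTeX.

s_k = 3 \left(k + 3\right)!

r(k) = (k + 4)**2/(k + 3) after simplifying.
A = k + 4, B = 1, C = k + 3.
Set up (k + 4)·f(k+1) − (1)·f(k) − (k + 3) = 0.
deg f ≤ 0 (via 1,0,1).
Solving with deg f ≤ 0: f(k) = 1.
Then R = B(k−1)f/C = 1/(k + 3), so s_k = R(k)·t_k = 3*factorial(k + 3).
Check: Δs_k = 3*(k + 3)*factorial(k + 3). ✓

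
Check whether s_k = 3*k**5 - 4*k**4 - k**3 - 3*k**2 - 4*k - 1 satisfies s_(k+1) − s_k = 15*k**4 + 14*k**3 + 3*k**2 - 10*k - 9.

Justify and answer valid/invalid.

s_(k+1) = 3*k**5 + 11*k**4 + 13*k**3 - 14*k - 10
s_(k+1) − s_k = 15*k**4 + 14*k**3 + 3*k**2 - 10*k - 9
(s_(k+1) − s_k) − t_k = 0

valid; difference matches t_k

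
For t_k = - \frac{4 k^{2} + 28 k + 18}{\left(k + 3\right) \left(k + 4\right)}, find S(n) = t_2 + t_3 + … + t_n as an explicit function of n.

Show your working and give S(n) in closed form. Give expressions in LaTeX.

S(n) = \frac{2 \left(- 2 n^{2} - 3 n + 5\right)}{n + 4}

Compute t_(k+1)/t_k: get (k + 3)*(14*k + 2*(k + 1)**2 + 23)/((k + 5)*(2*k**2 + 14*k + 9)).
Take A(k)=k + 3, B(k)=k + 5, C(k)=k**2 + 7*k + 9/2.
Set up (k + 3)·f(k+1) − (k + 4)·f(k) − (k**2 + 7*k + 9/2) = 0.
d = 2 from the (1,1,2) case.
Solving with deg f ≤ 2: f(k) = k*(2*k + 1)/2.
So s_k = (B(k−1)f/C)·t_k = (k*(k + 4)*(2*k + 1)/(2*k**2 + 14*k + 9))·t_k = -2*k*(2*k + 1)/(k + 3).
Check: Δs_k = 2*(-2*k**2 - 14*k - 9)/(k**2 + 7*k + 12). ✓
Evaluate: s_(n+1) = 2*(-2*n**2 - 5*n - 3)/(n + 4); subtract s_(2) = -4 ⇒ S(n) = 2*(-2*n**2 - 3*n + 5)/(n + 4).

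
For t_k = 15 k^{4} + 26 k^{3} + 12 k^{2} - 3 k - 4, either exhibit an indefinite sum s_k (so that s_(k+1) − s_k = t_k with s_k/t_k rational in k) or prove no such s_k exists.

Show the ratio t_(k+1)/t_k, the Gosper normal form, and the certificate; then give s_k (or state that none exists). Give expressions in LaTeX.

The ratio is (15*k**4 + 86*k**3 + 180*k**2 + 159*k + 46)/(15*k**4 + 26*k**3 + 12*k**2 - 3*k - 4).
So A=1 and B=1, with C=k**4 + 26*k**3/15 + 4*k**2/5 - k/5 - 4/15.
Key eq: (1)·f(k+1) = (1)·f(k) + (k**4 + 26*k**3/15 + 4*k**2/5 - k/5 - 4/15).
d = 5 from the (0,0,4) case.
Solving with deg f ≤ 5: f(k) = k*(k + 1)*(3*k**3 - 4*k**2 - 1)/15.
Get s_k = R·t_k = k*(3*k**4 - k**3 - 4*k**2 - k - 1) with R(k) = B(k−1)f(k)/C(k) = k*(3*k**3 - 4*k**2 - 1)/(15*k**3 + 11*k**2 + k - 4).
s_(k+1) − s_k = 15*k**4 + 26*k**3 + 12*k**2 - 3*k - 4 = t_k.

s_k = k \left(3 k^{4} - k^{3} - 4 k^{2} - k - 1\right)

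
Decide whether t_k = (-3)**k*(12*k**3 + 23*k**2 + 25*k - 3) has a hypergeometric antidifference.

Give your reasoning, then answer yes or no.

Ratio r(k) = 3*(-12*k**3 - 59*k**2 - 107*k - 57)/(12*k**3 + 23*k**2 + 25*k - 3).
Factor: A=-3; B=1; C=k**3 + 23*k**2/12 + 25*k/12 - 1/4.
Solve (-3)·f(k+1) − (1)·f(k) = k**3 + 23*k**2/12 + 25*k/12 - 1/4.
From deg A=0, deg B=0, deg C=3: d=3.
A polynomial solution: f(k) = -(k - 1)*(3*k**2 + 2*k + 3)/12.
Then R = B(k−1)f/C = -(k - 1)*(3*k**2 + 2*k + 3)/(12*k**3 + 23*k**2 + 25*k - 3), so s_k = R(k)·t_k = (-3)**k*(-3*k**3 + k**2 - k + 3).
Verify: (-3)**k*(12*k**3 + 23*k**2 + 25*k - 3) matches t_k.

Yes. s_k = (-3)**k*(-3*k**3 + k**2 - k + 3).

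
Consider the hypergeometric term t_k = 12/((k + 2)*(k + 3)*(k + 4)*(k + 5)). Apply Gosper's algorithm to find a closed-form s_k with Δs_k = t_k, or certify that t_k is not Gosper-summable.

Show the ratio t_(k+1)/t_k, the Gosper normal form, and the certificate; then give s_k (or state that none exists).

s_k = k*(k**2 + 9*k + 26)/(6*(k + 2)*(k + 3)*(k + 4))

Compute t_(k+1)/t_k: get (k + 2)/(k + 6).
Gosper form: A/B · C(k+1)/C(k) with A=k + 2, B=k + 6, C=1.
Set up (k + 2)·f(k+1) − (k + 5)·f(k) − (1) = 0.
Bound: deg f ≤ 3.
Coefficient equations give f(k) = k*(k**2 + 9*k + 26)/72.
Then R = B(k−1)f/C = k*(k + 5)*(k**2 + 9*k + 26)/72, so s_k = R(k)·t_k = k*(k**2 + 9*k + 26)/(6*(k + 2)*(k + 3)*(k + 4)).
Check: Δs_k = 12/(k**4 + 14*k**3 + 71*k**2 + 154*k + 120). ✓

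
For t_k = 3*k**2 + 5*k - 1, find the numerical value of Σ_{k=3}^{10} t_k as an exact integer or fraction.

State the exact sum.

Σ = 1392

Compute t_(k+1)/t_k: get (3*k**2 + 11*k + 7)/(3*k**2 + 5*k - 1).
So A=1 and B=1, with C=k**2 + 5*k/3 - 1/3.
f must satisfy (1)·f(k+1) − (1)·f(k) = k**2 + 5*k/3 - 1/3.
d = 3 from the (0,0,2) case.
Coefficient equations give f(k) = k*(k**2 + k - 3)/3.
So s_k = (B(k−1)f/C)·t_k = (k*(k**2 + k - 3)/(3*k**2 + 5*k - 1))·t_k = k*(k**2 + k - 3).
Verify: 3*k**2 + 5*k - 1 matches t_k.
Evaluate s at k=11 and k=3: 1419 and 27; difference 1392.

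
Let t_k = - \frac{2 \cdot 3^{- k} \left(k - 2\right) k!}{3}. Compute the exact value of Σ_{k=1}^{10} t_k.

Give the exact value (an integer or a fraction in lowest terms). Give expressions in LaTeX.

Σ = -984142/2187

Compute t_(k+1)/t_k: get (k**2 - 1)/(3*(k - 2)).
Normal form (A,B,C) = (k/3 + 1/3, 1, k - 2).
Solve (k/3 + 1/3)·f(k+1) − (1)·f(k) = k - 2.
From deg A=1, deg B=0, deg C=1: d=0.
Solve for f: f(k) = 3 (degree 0 ≤ 0).
Get s_k = R·t_k = -2*factorial(k)/3**k with R(k) = B(k−1)f(k)/C(k) = 3/(k - 2).
Δs = -2*(k - 2)*factorial(k)/(3*3**k), as required.
Σ_(k=1)^(10) t_k = s_(11) − s_(1) = -985600/2187 − (-2/3) = -984142/2187.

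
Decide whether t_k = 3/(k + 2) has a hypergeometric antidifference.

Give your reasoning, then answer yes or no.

Compute t_(k+1)/t_k: get (k + 2)/(k + 3).
Factor: A=k + 2; B=k + 3; C=1.
Set up (k + 2)·f(k+1) − (k + 2)·f(k) − (1) = 0.
From deg A=1, deg B=1, deg C=0: d=0.
Write f(k) = c0. Then LHS − RHS = -1, requiring -1 = 0: contradictory. No certificate.

No — the linear system for f has no solution.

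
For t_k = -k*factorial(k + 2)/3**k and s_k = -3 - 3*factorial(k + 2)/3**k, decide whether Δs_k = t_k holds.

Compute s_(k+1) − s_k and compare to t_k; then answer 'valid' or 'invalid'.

s_(k+1) = -3*3**(-k - 1)*factorial(k + 3) - 3
s_(k+1) − s_k = -k*factorial(k + 2)/3**k
(s_(k+1) − s_k) − t_k = 0

Valid: the claim telescopes to t_k.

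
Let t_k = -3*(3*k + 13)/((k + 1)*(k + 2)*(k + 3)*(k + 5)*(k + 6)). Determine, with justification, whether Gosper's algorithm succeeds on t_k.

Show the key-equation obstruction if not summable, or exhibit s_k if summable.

Yes. s_k = 3*k*(-k**2 - 8*k - 17)/(10*(k**3 + 8*k**2 + 17*k + 10)).

Step 1: r(k) = (k + 1)*(k + 5)*(3*k + 16)/((k + 4)*(k + 7)*(3*k + 13)).
Factor: A=k + 1; B=k + 7; C=k**2 + 25*k/3 + 52/3.
f must satisfy (k + 1)·f(k+1) − (k + 6)·f(k) = k**2 + 25*k/3 + 52/3.
From deg A=1, deg B=1, deg C=2: d=5.
Match coefficients ⇒ f(k) = k*(k + 3)*(k + 4)*(k**2 + 8*k + 17)/30.
So s_k = (B(k−1)f/C)·t_k = (k*(k + 3)*(k + 6)*(k**2 + 8*k + 17)/(10*(3*k + 13)))·t_k = 3*k*(-k**2 - 8*k - 17)/(10*(k**3 + 8*k**2 + 17*k + 10)).
Verify: 3*(-3*k - 13)/(k**5 + 17*k**4 + 107*k**3 + 307*k**2 + 396*k + 180) matches t_k.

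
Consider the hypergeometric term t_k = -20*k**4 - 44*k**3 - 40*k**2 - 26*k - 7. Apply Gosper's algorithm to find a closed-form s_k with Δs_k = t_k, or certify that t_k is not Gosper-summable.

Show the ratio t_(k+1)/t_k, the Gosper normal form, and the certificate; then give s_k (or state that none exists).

s_k = k**2*(-4*k**3 - k**2 + 2*k - 4)

r(k) = (20*k**4 + 124*k**3 + 292*k**2 + 318*k + 137)/(20*k**4 + 44*k**3 + 40*k**2 + 26*k + 7) after simplifying.
Normal form (A,B,C) = (1, 1, k**4 + 11*k**3/5 + 2*k**2 + 13*k/10 + 7/20).
f must satisfy (1)·f(k+1) − (1)·f(k) = k**4 + 11*k**3/5 + 2*k**2 + 13*k/10 + 7/20.
Bound: deg f ≤ 5.
Match coefficients ⇒ f(k) = k**2*(4*k**3 + k**2 - 2*k + 4)/20.
So s_k = (B(k−1)f/C)·t_k = (k**2*(4*k**3 + k**2 - 2*k + 4)/(20*k**4 + 44*k**3 + 40*k**2 + 26*k + 7))·t_k = k**2*(-4*k**3 - k**2 + 2*k - 4).
Δs = -20*k**4 - 44*k**3 - 40*k**2 - 26*k - 7, as required.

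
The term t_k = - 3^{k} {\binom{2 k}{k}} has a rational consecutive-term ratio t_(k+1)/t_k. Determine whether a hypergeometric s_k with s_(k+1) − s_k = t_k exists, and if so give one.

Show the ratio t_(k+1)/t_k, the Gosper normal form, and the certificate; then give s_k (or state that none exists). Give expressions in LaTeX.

not Gosper-summable; s_k does not exist

r(k) = 6*(2*k + 1)/(k + 1) after simplifying.
Factor: A=12*k + 6; B=k + 1; C=1.
Key eq: (12*k + 6)·f(k+1) = (k)·f(k) + (1).
d = -1 from the (1,1,0) case.
d = -1 < 0 ⇒ no nonzero polynomial f; not summable.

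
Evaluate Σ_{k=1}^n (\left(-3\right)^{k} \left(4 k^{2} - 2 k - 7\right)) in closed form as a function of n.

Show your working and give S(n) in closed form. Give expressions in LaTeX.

S(n) = 3 \left(-3\right)^{n} n^{2} - 6 \left(-3\right)^{n} + 6

Ratio r(k) = 3*(-4*k**2 - 6*k + 5)/(4*k**2 - 2*k - 7).
Take A(k)=-3, B(k)=1, C(k)=k**2 - k/2 - 7/4.
Solve (-3)·f(k+1) − (1)·f(k) = k**2 - k/2 - 7/4.
From deg A=0, deg B=0, deg C=2: d=2.
Solving with deg f ≤ 2: f(k) = -(k**2 - 2*k - 1)/4.
R(k) = B(k−1)·f(k)/C(k) = -(k**2 - 2*k - 1)/(4*k**2 - 2*k - 7); s_k = R·t_k = (-3)**k*(-k**2 + 2*k + 1).
Verify: (-3)**k*(4*k**2 - 2*k - 7) matches t_k.
Evaluate: s_(n+1) = (-3)**(n + 1)*(2 - n**2); subtract s_(1) = -6 ⇒ S(n) = 3*(-3)**n*n**2 - 6*(-3)**n + 6.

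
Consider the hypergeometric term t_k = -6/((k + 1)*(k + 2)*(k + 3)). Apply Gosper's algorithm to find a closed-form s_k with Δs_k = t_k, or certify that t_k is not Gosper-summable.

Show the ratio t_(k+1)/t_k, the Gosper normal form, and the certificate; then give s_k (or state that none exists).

s_k = 3*k*(-k - 3)/(2*(k + 1)*(k + 2))

Step 1: r(k) = (k + 1)/(k + 4).
Factor: A=k + 1; B=k + 4; C=1.
Key eq: (k + 1)·f(k+1) = (k + 3)·f(k) + (1).
d = 2 from the (1,1,0) case.
A polynomial solution: f(k) = k*(k + 3)/4.
Get s_k = R·t_k = 3*k*(-k - 3)/(2*(k + 1)*(k + 2)) with R(k) = B(k−1)f(k)/C(k) = k*(k + 3)**2/4.
Δs = -6/(k**3 + 6*k**2 + 11*k + 6), as required.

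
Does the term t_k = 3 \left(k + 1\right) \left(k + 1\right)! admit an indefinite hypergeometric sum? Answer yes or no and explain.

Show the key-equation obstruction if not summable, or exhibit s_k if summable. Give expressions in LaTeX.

Yes. s_k = 3 \left(k + 1\right)!.

t_(k+1)/t_k = (k + 2)**2/(k + 1).
Gosper form: A/B · C(k+1)/C(k) with A=k + 2, B=1, C=k + 1.
Need (k + 2)·f(k+1) − (1)·f(k) = k + 1.
deg f ≤ 0 (via 1,0,1).
Solving with deg f ≤ 0: f(k) = 1.
Certificate R = B(k−1)f/C = 1/(k + 1) gives s_k = 3*factorial(k + 1).
s_(k+1) − s_k = 3*(k + 1)*factorial(k + 1) = t_k.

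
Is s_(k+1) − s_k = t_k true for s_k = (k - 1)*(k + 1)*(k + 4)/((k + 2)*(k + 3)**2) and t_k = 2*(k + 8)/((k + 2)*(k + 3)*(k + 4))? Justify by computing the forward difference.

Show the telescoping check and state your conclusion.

Invalid: residual 2*(k**3 + 5*k**2 - 14*k - 64)/(k**5 + 16*k**4 + 101*k**3 + 314*k**2 + 480*k + 288) ≠ 0.

s_(k+1) = k*(k + 2)*(k + 5)/((k + 3)*(k + 4)**2)
s_(k+1) − s_k = (k*(k + 2)**2*(k + 3)*(k + 5) - (k - 1)*(k + 1)*(k + 4)**3)/((k + 2)*(k + 3)**2*(k + 4)**2)
(s_(k+1) − s_k) − t_k = 2*(k**3 + 5*k**2 - 14*k - 64)/(k**5 + 16*k**4 + 101*k**3 + 314*k**2 + 480*k + 288)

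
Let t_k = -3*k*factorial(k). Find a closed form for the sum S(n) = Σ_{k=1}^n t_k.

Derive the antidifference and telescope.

S(n) = 3 - 3*factorial(n + 1)

The ratio is (k + 1)**2/k.
Factor: A=k + 1; B=1; C=k.
Solve (k + 1)·f(k+1) − (1)·f(k) = k.
From deg A=1, deg B=0, deg C=1: d=0.
Solve for f: f(k) = 1 (degree 0 ≤ 0).
Certificate R = B(k−1)f/C = 1/k gives s_k = -3*factorial(k).
s_(k+1) − s_k = -3*k*factorial(k) = t_k.
s_(n+1) = -3*factorial(n + 1) and s_(1) = -3, so S(n) = 3 - 3*factorial(n + 1).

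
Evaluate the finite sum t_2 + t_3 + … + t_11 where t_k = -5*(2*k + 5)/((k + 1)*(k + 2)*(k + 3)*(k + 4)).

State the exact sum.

t_(k+1)/t_k = (k + 1)*(2*k + 7)/((k + 5)*(2*k + 5)).
So A=k + 1 and B=k + 5, with C=k + 5/2.
Set up (k + 1)·f(k+1) − (k + 4)·f(k) − (k + 5/2) = 0.
deg f ≤ 3 (via 1,1,1).
Solving with deg f ≤ 3: f(k) = k*(k + 2)*(k + 4)/6.
So s_k = (B(k−1)f/C)·t_k = (k*(k + 2)*(k + 4)**2/(3*(2*k + 5)))·t_k = 5*k*(-k - 4)/(3*(k**2 + 4*k + 3)).
Check: Δs_k = 5*(-2*k - 5)/(k**4 + 10*k**3 + 35*k**2 + 50*k + 24). ✓
Sum = s_(12) − s_(2); s_(12) = -64/39, s_(2) = -4/3 ⇒ -4/13.

Σ = -4/13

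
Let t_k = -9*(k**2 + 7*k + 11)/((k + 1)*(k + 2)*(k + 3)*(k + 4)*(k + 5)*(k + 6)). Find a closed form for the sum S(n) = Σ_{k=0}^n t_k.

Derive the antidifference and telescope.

S(n) = (-n**3 - 12*n**2 - 44*n - 33)/(5*(n**3 + 12*n**2 + 44*n + 48))

Compute t_(k+1)/t_k: get (k + 1)*(7*k + (k + 1)**2 + 18)/((k + 7)*(k**2 + 7*k + 11)).
Normal form (A,B,C) = (k + 1, k + 7, k**2 + 7*k + 11).
Solve (k + 1)·f(k+1) − (k + 6)·f(k) = k**2 + 7*k + 11.
d = 5 from the (1,1,2) case.
A polynomial solution: f(k) = k*(k + 2)*(k + 4)*(k**2 + 9*k + 23)/45.
So s_k = (B(k−1)f/C)·t_k = (k*(k + 2)*(k + 4)*(k + 6)*(k**2 + 9*k + 23)/(45*(k**2 + 7*k + 11)))·t_k = k*(-k**2 - 9*k - 23)/(5*(k**3 + 9*k**2 + 23*k + 15)).
Verify: 9*(-k**2 - 7*k - 11)/(k**6 + 21*k**5 + 175*k**4 + 735*k**3 + 1624*k**2 + 1764*k + 720) matches t_k.
Evaluate: s_(n+1) = (-n**3 - 12*n**2 - 44*n - 33)/(5*(n**3 + 12*n**2 + 44*n + 48)); subtract s_(0) = 0 ⇒ S(n) = (-n**3 - 12*n**2 - 44*n - 33)/(5*(n**3 + 12*n**2 + 44*n + 48)).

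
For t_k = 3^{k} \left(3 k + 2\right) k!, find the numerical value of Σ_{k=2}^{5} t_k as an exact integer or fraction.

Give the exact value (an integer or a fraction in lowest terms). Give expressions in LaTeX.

r(k) = 3*(k + 1)*(3*k + 5)/(3*k + 2) after simplifying.
Take A(k)=3*k + 3, B(k)=1, C(k)=k + 2/3.
Need (3*k + 3)·f(k+1) − (1)·f(k) = k + 2/3.
d = 0 from the (1,0,1) case.
Coefficient equations give f(k) = 1/3.
Get s_k = R·t_k = 3**k*factorial(k) with R(k) = B(k−1)f(k)/C(k) = 1/(3*k + 2).
Δs = 3**k*(3*k + 2)*factorial(k), as required.
Sum = s_(6) − s_(2); s_(6) = 524880, s_(2) = 18 ⇒ 524862.

Σ = 524862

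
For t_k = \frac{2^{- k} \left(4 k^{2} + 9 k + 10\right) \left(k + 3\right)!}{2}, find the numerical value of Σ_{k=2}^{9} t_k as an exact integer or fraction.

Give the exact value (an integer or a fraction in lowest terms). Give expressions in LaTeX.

The ratio is (k + 4)*(9*k + 4*(k + 1)**2 + 19)/(2*(4*k**2 + 9*k + 10)).
Gosper form: A/B · C(k+1)/C(k) with A=k/2 + 2, B=1, C=k**2 + 9*k/4 + 5/2.
Set up (k/2 + 2)·f(k+1) − (1)·f(k) − (k**2 + 9*k/4 + 5/2) = 0.
deg f ≤ 1 (via 1,0,2).
Match coefficients ⇒ f(k) = (4*k - 3)/2.
Then R = B(k−1)f/C = 2*(4*k - 3)/(4*k**2 + 9*k + 10), so s_k = R(k)·t_k = (4*k - 3)*factorial(k + 3)/2**k.
Check: Δs_k = (4*k**2 + 9*k + 10)*factorial(k + 3)/(2*2**k). ✓
Σ_(k=2)^(9) t_k = s_(10) − s_(2) = 224999775 − (150) = 224999625.

Σ = 224999625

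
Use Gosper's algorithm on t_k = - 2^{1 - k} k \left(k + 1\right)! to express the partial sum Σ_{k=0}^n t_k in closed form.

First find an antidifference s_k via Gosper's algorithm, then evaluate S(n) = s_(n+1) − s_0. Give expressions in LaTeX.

S(n) = 4 - 2 \cdot 2^{- n} \left(n + 2\right)!

The ratio is (k + 1)*(k + 2)/(2*k).
Take A(k)=k/2 + 1, B(k)=1, C(k)=k.
Key eq: (k/2 + 1)·f(k+1) = (1)·f(k) + (k).
Degrees (1,0,1) ⇒ d ≤ 0.
Solve for f: f(k) = 2 (degree 0 ≤ 0).
R(k) = B(k−1)·f(k)/C(k) = 2/k; s_k = R·t_k = -2**(2 - k)*factorial(k + 1).
Check: Δs_k = -2**(1 - k)*k*factorial(k + 1). ✓
Evaluate: s_(n+1) = -2**(1 - n)*factorial(n + 2); subtract s_(0) = -4 ⇒ S(n) = 4 - 2*factorial(n + 2)/2**n.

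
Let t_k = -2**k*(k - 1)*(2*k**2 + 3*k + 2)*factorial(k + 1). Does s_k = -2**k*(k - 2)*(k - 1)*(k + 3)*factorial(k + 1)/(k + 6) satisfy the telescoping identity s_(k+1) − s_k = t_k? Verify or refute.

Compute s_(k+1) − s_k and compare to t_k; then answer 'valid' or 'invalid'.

Invalid: residual 3*2**k*(k - 1)*(2*k**3 + 15*k**2 + 19*k + 14)*factorial(k + 1)/((k + 6)*(k + 7)) ≠ 0.

s_(k+1) = -2**(k + 1)*k*(k - 1)*(k + 4)*factorial(k + 2)/(k + 7)
s_(k+1) − s_k = -2**k*(k - 1)*(2*k**4 + 23*k**3 + 80*k**2 + 95*k + 42)*factorial(k + 1)/((k + 6)*(k + 7))
(s_(k+1) − s_k) − t_k = 3*2**k*(k - 1)*(2*k**3 + 15*k**2 + 19*k + 14)*factorial(k + 1)/((k + 6)*(k + 7))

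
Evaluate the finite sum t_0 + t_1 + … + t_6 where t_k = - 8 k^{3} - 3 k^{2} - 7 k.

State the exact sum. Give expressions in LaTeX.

Σ = -3948

r(k) = (8*k**3 + 27*k**2 + 37*k + 18)/(k*(8*k**2 + 3*k + 7)) after simplifying.
Gosper form: A/B · C(k+1)/C(k) with A=1, B=1, C=k**3 + 3*k**2/8 + 7*k/8.
f must satisfy (1)·f(k+1) − (1)·f(k) = k**3 + 3*k**2/8 + 7*k/8.
Bound: deg f ≤ 4.
Solve for f: f(k) = k*(k - 1)*(2*k**2 - k + 3)/8 (degree 4 ≤ 4).
So s_k = (B(k−1)f/C)·t_k = ((k - 1)*(2*k**2 - k + 3)/(8*k**2 + 3*k + 7))·t_k = k*(-2*k**3 + 3*k**2 - 4*k + 3).
s_(k+1) − s_k = k*(-8*k**2 - 3*k - 7) = t_k.
Evaluate s at k=7 and k=0: -3948 and 0; difference -3948.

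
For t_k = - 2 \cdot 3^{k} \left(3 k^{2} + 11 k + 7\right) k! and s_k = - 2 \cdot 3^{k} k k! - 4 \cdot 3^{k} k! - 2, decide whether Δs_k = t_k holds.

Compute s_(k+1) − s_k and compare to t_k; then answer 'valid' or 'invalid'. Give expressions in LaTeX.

valid; difference matches t_k

s_(k+1) = -6*3**k*k**2*factorial(k) - 24*3**k*k*factorial(k) - 18*3**k*factorial(k) - 2
s_(k+1) − s_k = -2*3**k*(3*k**2 + 11*k + 7)*factorial(k)
(s_(k+1) − s_k) − t_k = 0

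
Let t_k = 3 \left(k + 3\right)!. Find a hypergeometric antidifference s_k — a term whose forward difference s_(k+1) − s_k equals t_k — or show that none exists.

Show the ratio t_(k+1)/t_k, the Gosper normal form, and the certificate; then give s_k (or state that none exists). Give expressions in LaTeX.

r(k) = k + 4 after simplifying.
Normal form (A,B,C) = (k + 4, 1, 1).
Need (k + 4)·f(k+1) − (1)·f(k) = 1.
Bound: deg f ≤ -1.
Negative degree bound (-1): no f exists, t_k not Gosper-summable.

not Gosper-summable; s_k does not exist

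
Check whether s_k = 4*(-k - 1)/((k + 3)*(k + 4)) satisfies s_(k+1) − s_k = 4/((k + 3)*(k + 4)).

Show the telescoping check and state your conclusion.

s_(k+1) = 4*(-k - 2)/((k + 4)*(k + 5))
s_(k+1) − s_k = 4*(k - 1)/(k**3 + 12*k**2 + 47*k + 60)
(s_(k+1) − s_k) − t_k = -24/(k**3 + 12*k**2 + 47*k + 60)

Invalid: residual -24/(k**3 + 12*k**2 + 47*k + 60) ≠ 0.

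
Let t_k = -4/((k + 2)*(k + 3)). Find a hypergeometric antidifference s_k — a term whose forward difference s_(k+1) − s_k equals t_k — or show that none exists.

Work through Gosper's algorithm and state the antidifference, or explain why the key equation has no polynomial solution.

s_k = -2*k/(k + 2)

t_(k+1)/t_k = (k + 2)/(k + 4).
Normal form (A,B,C) = (k + 2, k + 4, 1).
Set up (k + 2)·f(k+1) − (k + 3)·f(k) − (1) = 0.
Degrees (1,1,0) ⇒ d ≤ 1.
Solve for f: f(k) = k/2 (degree 1 ≤ 1).
So s_k = (B(k−1)f/C)·t_k = (k*(k + 3)/2)·t_k = -2*k/(k + 2).
s_(k+1) − s_k = -4/(k**2 + 5*k + 6) = t_k.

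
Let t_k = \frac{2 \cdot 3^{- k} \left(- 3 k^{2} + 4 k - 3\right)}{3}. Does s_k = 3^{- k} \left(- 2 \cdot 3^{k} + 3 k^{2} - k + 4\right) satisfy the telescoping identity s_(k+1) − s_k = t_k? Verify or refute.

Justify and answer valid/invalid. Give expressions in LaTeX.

Valid: the claim telescopes to t_k.

s_(k+1) = (-6*3**k - k + 3*(k + 1)**2 + 3)/(3*3**k)
s_(k+1) − s_k = 2*(-3*k**2 + 4*k - 3)/(3*3**k)
(s_(k+1) − s_k) − t_k = 0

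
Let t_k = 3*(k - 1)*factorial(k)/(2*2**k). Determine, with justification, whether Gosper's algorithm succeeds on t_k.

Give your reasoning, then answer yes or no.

Compute t_(k+1)/t_k: get k*(k + 1)/(2*(k - 1)).
Take A(k)=k/2 + 1/2, B(k)=1, C(k)=k - 1.
Need (k/2 + 1/2)·f(k+1) − (1)·f(k) = k - 1.
Degrees (1,0,1) ⇒ d ≤ 0.
Solve for f: f(k) = 2 (degree 0 ≤ 0).
Get s_k = R·t_k = 3*factorial(k)/2**k with R(k) = B(k−1)f(k)/C(k) = 2/(k - 1).
Δs = 3*(k - 1)*factorial(k)/(2*2**k), as required.

Yes. s_k = 3*factorial(k)/2**k.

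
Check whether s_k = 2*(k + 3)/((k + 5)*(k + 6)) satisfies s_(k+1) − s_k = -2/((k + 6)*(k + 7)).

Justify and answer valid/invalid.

s_(k+1) = 2*(k + 4)/((k + 6)*(k + 7))
s_(k+1) − s_k = 2*(-k - 1)/(k**3 + 18*k**2 + 107*k + 210)
(s_(k+1) − s_k) − t_k = 8/(k**3 + 18*k**2 + 107*k + 210)

Invalid: residual 8/(k**3 + 18*k**2 + 107*k + 210) ≠ 0.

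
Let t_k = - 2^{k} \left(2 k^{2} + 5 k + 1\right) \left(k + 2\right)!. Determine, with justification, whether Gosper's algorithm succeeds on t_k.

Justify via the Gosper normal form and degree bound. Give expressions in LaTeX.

Yes. s_k = - 2^{k} \left(k - 1\right) \left(k + 2\right)!.

r(k) = 2*(2*k**3 + 15*k**2 + 35*k + 24)/(2*k**2 + 5*k + 1) after simplifying.
Gosper form: A/B · C(k+1)/C(k) with A=2*k + 6, B=1, C=k**2 + 5*k/2 + 1/2.
Set up (2*k + 6)·f(k+1) − (1)·f(k) − (k**2 + 5*k/2 + 1/2) = 0.
deg f ≤ 1 (via 1,0,2).
Match coefficients ⇒ f(k) = (k - 1)/2.
R(k) = B(k−1)·f(k)/C(k) = (k - 1)/(2*k**2 + 5*k + 1); s_k = R·t_k = -2**k*(k - 1)*factorial(k + 2).
Δs = -2**k*(2*k**2 + 5*k + 1)*factorial(k + 2), as required.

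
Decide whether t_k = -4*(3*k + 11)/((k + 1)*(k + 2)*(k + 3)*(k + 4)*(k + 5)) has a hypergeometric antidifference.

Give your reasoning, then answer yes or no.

Yes. s_k = k*(-k**2 - 7*k - 14)/(2*(k**3 + 7*k**2 + 14*k + 8)).

The ratio is (k + 1)*(3*k + 14)/((k + 6)*(3*k + 11)).
Normal form (A,B,C) = (k + 1, k + 6, k + 11/3).
Set up (k + 1)·f(k+1) − (k + 5)·f(k) − (k + 11/3) = 0.
Degrees (1,1,1) ⇒ d ≤ 4.
Solving with deg f ≤ 4: f(k) = k*(k + 3)*(k**2 + 7*k + 14)/24.
R(k) = B(k−1)·f(k)/C(k) = k*(k + 3)*(k + 5)*(k**2 + 7*k + 14)/(8*(3*k + 11)); s_k = R·t_k = k*(-k**2 - 7*k - 14)/(2*(k**3 + 7*k**2 + 14*k + 8)).
Δs = 4*(-3*k - 11)/(k**5 + 15*k**4 + 85*k**3 + 225*k**2 + 274*k + 120), as required.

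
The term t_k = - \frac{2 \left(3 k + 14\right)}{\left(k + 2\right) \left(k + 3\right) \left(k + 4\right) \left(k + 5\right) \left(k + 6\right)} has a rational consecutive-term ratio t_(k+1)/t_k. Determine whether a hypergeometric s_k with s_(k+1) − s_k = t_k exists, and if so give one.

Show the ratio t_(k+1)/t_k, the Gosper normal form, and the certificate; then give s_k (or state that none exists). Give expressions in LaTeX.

t_(k+1)/t_k = (k + 2)*(3*k + 17)/((k + 7)*(3*k + 14)).
Normal form (A,B,C) = (k + 2, k + 7, k + 14/3).
Key eq: (k + 2)·f(k+1) = (k + 6)·f(k) + (k + 14/3).
deg f ≤ 4 (via 1,1,1).
A polynomial solution: f(k) = k*(k + 4)*(k**2 + 10*k + 31)/90.
Get s_k = R·t_k = k*(-k**2 - 10*k - 31)/(15*(k**3 + 10*k**2 + 31*k + 30)) with R(k) = B(k−1)f(k)/C(k) = k*(k + 4)*(k + 6)*(k**2 + 10*k + 31)/(30*(3*k + 14)).
s_(k+1) − s_k = 2*(-3*k - 14)/(k**5 + 20*k**4 + 155*k**3 + 580*k**2 + 1044*k + 720) = t_k.

s_k = \frac{k \left(- k^{2} - 10 k - 31\right)}{15 \left(k^{3} + 10 k^{2} + 31 k + 30\right)}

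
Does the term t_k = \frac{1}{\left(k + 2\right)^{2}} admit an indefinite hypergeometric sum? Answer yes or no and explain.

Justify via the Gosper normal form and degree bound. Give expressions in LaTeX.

No — the linear system for f has no solution.

r(k) = (k + 2)**2/(k + 3)**2 after simplifying.
Gosper form: A/B · C(k+1)/C(k) with A=k**2 + 4*k + 4, B=k**2 + 6*k + 9, C=1.
Need (k**2 + 4*k + 4)·f(k+1) − (k**2 + 4*k + 4)·f(k) = 1.
Bound: deg f ≤ 0.
Put f(k) = c0: A·f(k+1) − B(k−1)·f(k) − C = -1; need -1 = 0 — inconsistent ⇒ no f, not summable.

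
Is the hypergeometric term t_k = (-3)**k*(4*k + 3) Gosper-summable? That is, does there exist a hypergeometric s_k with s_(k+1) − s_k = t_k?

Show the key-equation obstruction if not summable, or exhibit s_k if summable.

Yes. s_k = -(-3)**k*k.

t_(k+1)/t_k = 3*(-4*k - 7)/(4*k + 3).
Take A(k)=-3, B(k)=1, C(k)=k + 3/4.
Need (-3)·f(k+1) − (1)·f(k) = k + 3/4.
deg f ≤ 1 (via 0,0,1).
Match coefficients ⇒ f(k) = -k/4.
Then R = B(k−1)f/C = -k/(4*k + 3), so s_k = R(k)·t_k = -(-3)**k*k.
Check: Δs_k = (-3)**k*(4*k + 3). ✓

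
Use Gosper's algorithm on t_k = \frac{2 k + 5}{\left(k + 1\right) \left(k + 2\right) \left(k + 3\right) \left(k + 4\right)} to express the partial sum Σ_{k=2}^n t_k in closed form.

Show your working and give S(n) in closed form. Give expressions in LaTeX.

S(n) = \frac{n^{2} + 6 n - 7}{15 \left(n^{2} + 6 n + 8\right)}

Step 1: r(k) = (k + 1)*(2*k + 7)/((k + 5)*(2*k + 5)).
Gosper form: A/B · C(k+1)/C(k) with A=k + 1, B=k + 5, C=k + 5/2.
f must satisfy (k + 1)·f(k+1) − (k + 4)·f(k) = k + 5/2.
From deg A=1, deg B=1, deg C=1: d=3.
A polynomial solution: f(k) = k*(k + 2)*(k + 4)/6.
Certificate R = B(k−1)f/C = k*(k + 2)*(k + 4)**2/(3*(2*k + 5)) gives s_k = k*(k + 4)/(3*(k**2 + 4*k + 3)).
Verify: (2*k + 5)/(k**4 + 10*k**3 + 35*k**2 + 50*k + 24) matches t_k.
Evaluate: s_(n+1) = (n**2 + 6*n + 5)/(3*(n**2 + 6*n + 8)); subtract s_(2) = 4/15 ⇒ S(n) = (n**2 + 6*n - 7)/(15*(n**2 + 6*n + 8)).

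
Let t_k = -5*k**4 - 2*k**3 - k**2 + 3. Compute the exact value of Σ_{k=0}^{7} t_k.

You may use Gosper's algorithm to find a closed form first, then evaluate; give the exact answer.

r(k) = (5*(k + 1)**4 + 2*(k + 1)**3 + (k + 1)**2 - 3)/(5*k**4 + 2*k**3 + k**2 - 3) after simplifying.
A = 1, B = 1, C = k**4 + 2*k**3/5 + k**2/5 - 3/5.
Need (1)·f(k+1) − (1)·f(k) = k**4 + 2*k**3/5 + k**2/5 - 3/5.
Bound: deg f ≤ 5.
Solve for f: f(k) = k*(k**4 - 2*k**3 + k**2 - 3)/5 (degree 5 ≤ 5).
Get s_k = R·t_k = k*(-k**4 + 2*k**3 - k**2 + 3) with R(k) = B(k−1)f(k)/C(k) = k*(k**4 - 2*k**3 + k**2 - 3)/(5*k**4 + 2*k**3 + k**2 - 3).
Verify: -5*k**4 - 2*k**3 - k**2 + 3 matches t_k.
Evaluate s at k=8 and k=0: -25064 and 0; difference -25064.

Σ = -25064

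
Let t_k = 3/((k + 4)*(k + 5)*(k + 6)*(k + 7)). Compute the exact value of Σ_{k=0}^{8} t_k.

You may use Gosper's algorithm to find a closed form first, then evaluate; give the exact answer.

t_(k+1)/t_k = (k + 4)/(k + 8).
Factor: A=k + 4; B=k + 8; C=1.
Key eq: (k + 4)·f(k+1) = (k + 7)·f(k) + (1).
d = 3 from the (1,1,0) case.
Solve for f: f(k) = k*(k**2 + 15*k + 74)/360 (degree 3 ≤ 3).
Then R = B(k−1)f/C = k*(k + 7)*(k**2 + 15*k + 74)/360, so s_k = R(k)·t_k = k*(k**2 + 15*k + 74)/(120*(k + 4)*(k + 5)*(k + 6)).
Δs = 3/(k**4 + 22*k**3 + 179*k**2 + 638*k + 840), as required.
Evaluate s at k=9 and k=0: 29/3640 and 0; difference 29/3640.

Σ = 29/3640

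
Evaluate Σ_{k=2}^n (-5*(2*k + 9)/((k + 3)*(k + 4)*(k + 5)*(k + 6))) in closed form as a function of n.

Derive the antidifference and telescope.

t_(k+1)/t_k = (k + 3)*(2*k + 11)/((k + 7)*(2*k + 9)).
Take A(k)=k + 3, B(k)=k + 7, C(k)=k + 9/2.
Solve (k + 3)·f(k+1) − (k + 6)·f(k) = k + 9/2.
Bound: deg f ≤ 3.
Match coefficients ⇒ f(k) = k*(k + 4)*(k + 8)/30.
Certificate R = B(k−1)f/C = k*(k + 4)*(k + 6)*(k + 8)/(15*(2*k + 9)) gives s_k = k*(-k - 8)/(3*(k**2 + 8*k + 15)).
Verify: 5*(-2*k - 9)/(k**4 + 18*k**3 + 119*k**2 + 342*k + 360) matches t_k.
Telescope: S(n) = s_(n+1) − s_(2) = (-n**2 - 10*n - 9)/(3*(n**2 + 10*n + 24)) − (-4/21) = (-n**2 - 10*n + 11)/(7*(n**2 + 10*n + 24)).

S(n) = (-n**2 - 10*n + 11)/(7*(n**2 + 10*n + 24))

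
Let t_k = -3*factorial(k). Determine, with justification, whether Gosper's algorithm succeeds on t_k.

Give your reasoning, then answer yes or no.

Ratio r(k) = k + 1.
Take A(k)=k + 1, B(k)=1, C(k)=1.
Key eq: (k + 1)·f(k+1) = (1)·f(k) + (1).
d = -1 from the (1,0,0) case.
d = -1 < 0 ⇒ no nonzero polynomial f; not summable.

No — key equation has no polynomial f.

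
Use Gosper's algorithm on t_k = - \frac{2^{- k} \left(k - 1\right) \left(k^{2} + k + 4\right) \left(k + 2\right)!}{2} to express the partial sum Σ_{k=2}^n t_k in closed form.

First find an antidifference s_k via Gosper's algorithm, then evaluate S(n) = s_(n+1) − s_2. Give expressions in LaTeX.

S(n) = - 2^{- n - 1} n \left(n - 1\right) \left(n + 3\right)!

The ratio is k*(k + 3)*(k + (k + 1)**2 + 5)/(2*(k - 1)*(k**2 + k + 4)).
Gosper form: A/B · C(k+1)/C(k) with A=k/2 + 3/2, B=1, C=k**3 + 3*k - 4.
Set up (k/2 + 3/2)·f(k+1) − (1)·f(k) − (k**3 + 3*k - 4) = 0.
d = 2 from the (1,0,3) case.
Solve for f: f(k) = 2*(k - 2)*(k - 1) (degree 2 ≤ 2).
Get s_k = R·t_k = -(k - 2)*(k - 1)*factorial(k + 2)/2**k with R(k) = B(k−1)f(k)/C(k) = 2*(k - 2)/(k**2 + k + 4).
Verify: -(k - 1)*(k**2 + k + 4)*factorial(k + 2)/(2*2**k) matches t_k.
s_(n+1) = -2**(-n - 1)*n*(n - 1)*factorial(n + 3) and s_(2) = 0, so S(n) = -2**(-n - 1)*n*(n - 1)*factorial(n + 3).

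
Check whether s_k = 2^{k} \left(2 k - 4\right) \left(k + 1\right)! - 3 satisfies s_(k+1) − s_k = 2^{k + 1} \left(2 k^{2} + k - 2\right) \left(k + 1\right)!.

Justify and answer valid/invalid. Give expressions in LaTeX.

s_(k+1) = 2**(k + 1)*(2*k - 2)*factorial(k + 2) - 3
s_(k+1) − s_k = 2**(k + 1)*(2*k**2 + k - 2)*factorial(k + 1)
(s_(k+1) − s_k) − t_k = 0

Valid: the claim telescopes to t_k.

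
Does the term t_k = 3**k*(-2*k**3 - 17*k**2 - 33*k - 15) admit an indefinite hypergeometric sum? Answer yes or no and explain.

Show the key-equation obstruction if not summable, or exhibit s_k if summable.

Yes. s_k = 3**k*k**2*(-k - 4).

Step 1: r(k) = 3*(2*k**3 + 23*k**2 + 73*k + 67)/(2*k**3 + 17*k**2 + 33*k + 15).
So A=3 and B=1, with C=k**3 + 17*k**2/2 + 33*k/2 + 15/2.
f must satisfy (3)·f(k+1) − (1)·f(k) = k**3 + 17*k**2/2 + 33*k/2 + 15/2.
Bound: deg f ≤ 3.
Solving with deg f ≤ 3: f(k) = k**2*(k + 4)/2.
R(k) = B(k−1)·f(k)/C(k) = k**2*(k + 4)/(2*k**3 + 17*k**2 + 33*k + 15); s_k = R·t_k = 3**k*k**2*(-k - 4).
Δs = 3**k*(-2*k**3 - 17*k**2 - 33*k - 15), as required.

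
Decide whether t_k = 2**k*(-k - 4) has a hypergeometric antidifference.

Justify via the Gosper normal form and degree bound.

Yes. s_k = 2**k*(-k - 2).

Ratio r(k) = 2*(k + 5)/(k + 4).
Factor: A=2; B=1; C=k + 4.
Set up (2)·f(k+1) − (1)·f(k) − (k + 4) = 0.
From deg A=0, deg B=0, deg C=1: d=1.
Coefficient equations give f(k) = k + 2.
Then R = B(k−1)f/C = (k + 2)/(k + 4), so s_k = R(k)·t_k = 2**k*(-k - 2).
s_(k+1) − s_k = 2**k*(-k - 4) = t_k.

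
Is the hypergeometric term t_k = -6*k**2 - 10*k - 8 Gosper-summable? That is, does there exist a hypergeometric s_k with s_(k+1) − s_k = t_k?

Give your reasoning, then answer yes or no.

Yes. s_k = 2*k*(-k**2 - k - 2).

r(k) = (3*k**2 + 11*k + 12)/(3*k**2 + 5*k + 4) after simplifying.
Normal form (A,B,C) = (1, 1, k**2 + 5*k/3 + 4/3).
Set up (1)·f(k+1) − (1)·f(k) − (k**2 + 5*k/3 + 4/3) = 0.
Degrees (0,0,2) ⇒ d ≤ 3.
Solving with deg f ≤ 3: f(k) = k*(k**2 + k + 2)/3.
Then R = B(k−1)f/C = k*(k**2 + k + 2)/(3*k**2 + 5*k + 4), so s_k = R(k)·t_k = 2*k*(-k**2 - k - 2).
Δs = -6*k**2 - 10*k - 8, as required.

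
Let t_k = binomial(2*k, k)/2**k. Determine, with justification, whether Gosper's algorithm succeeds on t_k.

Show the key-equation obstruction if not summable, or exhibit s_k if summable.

No — negative degree bound, so no certificate f.

Ratio r(k) = (2*k + 1)/(k + 1).
A = 2*k + 1, B = k + 1, C = 1.
Need (2*k + 1)·f(k+1) − (k)·f(k) = 1.
Bound: deg f ≤ -1.
Negative degree bound (-1): no f exists, t_k not Gosper-summable.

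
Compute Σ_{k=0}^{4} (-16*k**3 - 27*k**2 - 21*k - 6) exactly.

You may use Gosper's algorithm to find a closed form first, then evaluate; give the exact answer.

Σ = -2650

The ratio is (16*k**3 + 75*k**2 + 123*k + 70)/(16*k**3 + 27*k**2 + 21*k + 6).
Gosper form: A/B · C(k+1)/C(k) with A=1, B=1, C=k**3 + 27*k**2/16 + 21*k/16 + 3/8.
Solve (1)·f(k+1) − (1)·f(k) = k**3 + 27*k**2/16 + 21*k/16 + 3/8.
deg f ≤ 4 (via 0,0,3).
Coefficient equations give f(k) = k**2*(4*k**2 + k + 1)/16.
R(k) = B(k−1)·f(k)/C(k) = k**2*(4*k**2 + k + 1)/(16*k**3 + 27*k**2 + 21*k + 6); s_k = R·t_k = k**2*(-4*k**2 - k - 1).
Δs = -16*k**3 - 27*k**2 - 21*k - 6, as required.
Telescoping: Σ = s_(5) − s_(0) = -2650 − (0) = -2650.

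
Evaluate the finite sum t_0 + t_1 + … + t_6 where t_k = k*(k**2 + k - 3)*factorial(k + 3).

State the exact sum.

Σ = 90719976

The ratio is (k + 1)*(k + 4)*(k + (k + 1)**2 - 2)/(k*(k**2 + k - 3)).
Gosper form: A/B · C(k+1)/C(k) with A=k + 4, B=1, C=k**3 + k**2 - 3*k.
Set up (k + 4)·f(k+1) − (1)·f(k) − (k**3 + k**2 - 3*k) = 0.
From deg A=1, deg B=0, deg C=3: d=2.
Solving with deg f ≤ 2: f(k) = (k - 2)**2.
Then R = B(k−1)f/C = (k - 2)**2/(k*(k**2 + k - 3)), so s_k = R(k)·t_k = (k - 2)**2*factorial(k + 3).
s_(k+1) − s_k = k*(k**2 + k - 3)*factorial(k + 3) = t_k.
Sum = s_(7) − s_(0); s_(7) = 90720000, s_(0) = 24 ⇒ 90719976.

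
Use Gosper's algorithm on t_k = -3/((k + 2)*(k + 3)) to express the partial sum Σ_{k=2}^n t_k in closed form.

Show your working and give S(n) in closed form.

Ratio r(k) = (k + 2)/(k + 4).
A = k + 2, B = k + 4, C = 1.
Solve (k + 2)·f(k+1) − (k + 3)·f(k) = 1.
Bound: deg f ≤ 1.
Solve for f: f(k) = k/2 (degree 1 ≤ 1).
Certificate R = B(k−1)f/C = k*(k + 3)/2 gives s_k = -3*k/(2*k + 4).
Verify: -3/(k**2 + 5*k + 6) matches t_k.
Σ_(k=2)^n t_k = s_(n+1) − s_(2) = (3*(-n - 1)/(2*(n + 3))) − (-3/4), i.e. 3*(1 - n)/(4*(n + 3)).

S(n) = 3*(1 - n)/(4*(n + 3))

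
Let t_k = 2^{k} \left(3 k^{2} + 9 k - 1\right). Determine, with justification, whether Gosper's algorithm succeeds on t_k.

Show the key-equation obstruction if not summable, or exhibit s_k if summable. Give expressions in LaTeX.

t_(k+1)/t_k = 2*(3*k**2 + 15*k + 11)/(3*k**2 + 9*k - 1).
Factor: A=2; B=1; C=k**2 + 3*k - 1/3.
Set up (2)·f(k+1) − (1)·f(k) − (k**2 + 3*k - 1/3) = 0.
Bound: deg f ≤ 2.
Solve for f: f(k) = (3*k**2 - 3*k - 1)/3 (degree 2 ≤ 2).
Get s_k = R·t_k = 2**k*(3*k**2 - 3*k - 1) with R(k) = B(k−1)f(k)/C(k) = (3*k**2 - 3*k - 1)/(3*k**2 + 9*k - 1).
Verify: 2**k*(3*k**2 + 9*k - 1) matches t_k.

Yes. s_k = 2^{k} \left(3 k^{2} - 3 k - 1\right).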